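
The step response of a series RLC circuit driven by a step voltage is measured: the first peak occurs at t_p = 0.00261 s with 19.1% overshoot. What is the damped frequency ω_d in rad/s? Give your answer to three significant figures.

ω_d ≈ 1200 rad/s

t_p = π/ω_d, so ω_d = π/0.00261 = 1200 rad/s.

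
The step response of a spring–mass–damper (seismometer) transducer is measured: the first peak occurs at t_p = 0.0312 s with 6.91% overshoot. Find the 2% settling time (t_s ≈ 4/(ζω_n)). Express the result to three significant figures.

The overshoot fixes ζ = −ln(OS)/√(π²+ln²(OS)) = 0.648.
t_p = π/ω_d ⇒ ω_d = 101 rad/s; then ω_n = ω_d/√(1−ζ²) = 132 rad/s.
t_s ≈ 4/(ζω_n) = 4/(0.648·132) = 0.0467 s.

t_s ≈ 0.0467 s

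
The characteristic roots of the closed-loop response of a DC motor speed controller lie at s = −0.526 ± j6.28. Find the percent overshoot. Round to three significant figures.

%OS ≈ 76.9%

|pole| = ω_n = √(0.526² + 6.28²) = 6.30 rad/s; ζ = cos θ = σ/ω_n = 0.0835.
%OS = 100 e^{−πζ/√(1−ζ²)} with ζ = 0.0835 gives 76.9%.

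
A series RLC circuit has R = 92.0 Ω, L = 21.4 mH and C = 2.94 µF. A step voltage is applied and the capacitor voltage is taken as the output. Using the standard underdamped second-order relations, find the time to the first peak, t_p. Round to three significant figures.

t_p ≈ 0.000936 s

For a series RLC circuit (capacitor voltage as output), ω_n = 1/√(LC) = 1/√(21.4 mH · 2.94 µF) = 3990 rad/s.
ζ = (R/2)·√(C/L) = (92.0/2)·√(2.94 µF/21.4 mH) = 0.539.
ω_d = ω_n√(1−ζ²) = 3360 rad/s. t_p = π/ω_d = 0.000936 s.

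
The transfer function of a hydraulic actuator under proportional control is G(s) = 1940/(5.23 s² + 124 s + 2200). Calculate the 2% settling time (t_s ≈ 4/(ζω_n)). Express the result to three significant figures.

t_s ≈ 0.337 s

Dividing through by 5.23: denominator becomes s² + 23.71 s + 420.7.
So ω_n = √420.7 = 20.5 rad/s and ζ = 23.71/(2·20.5) = 0.578.
t_s ≈ 4/(ζω_n) = 0.337 s.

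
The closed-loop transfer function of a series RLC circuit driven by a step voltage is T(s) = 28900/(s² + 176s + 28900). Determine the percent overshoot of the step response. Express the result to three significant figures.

Matching coefficients with s² + 2ζω_n s + ω_n² gives ω_n² = 28900 ⇒ ω_n = 170 rad/s, and ζ = 176/(2ω_n) = 0.518.
%OS = 100 e^{−πζ/√(1−ζ²)} with ζ = 0.518 gives 14.9%.

%OS ≈ 14.9%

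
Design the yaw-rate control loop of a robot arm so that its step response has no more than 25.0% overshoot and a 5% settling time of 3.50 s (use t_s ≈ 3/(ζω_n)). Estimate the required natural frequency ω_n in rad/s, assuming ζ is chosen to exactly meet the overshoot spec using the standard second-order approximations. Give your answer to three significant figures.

ω_n ≈ 2.12 rad/s

ζ = −ln(OS)/√(π² + (ln OS)²). With OS = 0.250, ln OS = −1.386 and ζ = 1.386/3.434 = 0.404.
From t_s ≈ 3/(ζω_n): ω_n = 3/(ζ·t_s) = 3/(0.404·3.50) = 2.12 rad/s.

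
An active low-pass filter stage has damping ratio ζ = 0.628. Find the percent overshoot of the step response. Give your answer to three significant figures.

For an underdamped second-order system, %OS = 100·exp(−πζ/√(1−ζ²)).
πζ/√(1−ζ²) = π·0.628/√(1−0.394) = 2.535, so %OS = 100·e^(−2.535) = 7.92%.

%OS ≈ 7.92%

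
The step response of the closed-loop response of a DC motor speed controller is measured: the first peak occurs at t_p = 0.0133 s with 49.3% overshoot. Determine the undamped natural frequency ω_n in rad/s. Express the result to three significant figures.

ω_n ≈ 242 rad/s

The overshoot fixes ζ = −ln(OS)/√(π²+ln²(OS)) = 0.220.
From t_p = π/ω_d, ω_d = π/0.0133 = 236 rad/s, so ω_n = ω_d/√(1−ζ²) = 242 rad/s.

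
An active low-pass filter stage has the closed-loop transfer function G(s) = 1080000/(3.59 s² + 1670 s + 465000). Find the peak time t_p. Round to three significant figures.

t_p ≈ 0.0114 s

Dividing through by 3.59: denominator becomes s² + 465.2 s + 129500.
So ω_n = √129500 = 360 rad/s and ζ = 465.2/(2·360) = 0.646.
The damped frequency ω_d = ω_n√(1−ζ²) = 275 rad/s. t_p = π/ω_d = 0.0114 s.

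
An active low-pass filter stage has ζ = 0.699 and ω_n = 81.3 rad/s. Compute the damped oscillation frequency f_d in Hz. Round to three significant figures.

ω_d = ω_n√(1−ζ²) = 81.3·√0.511 = 58.1 rad/s.
f_d = ω_d/(2π) = 9.25 Hz.

f_d ≈ 9.25 Hz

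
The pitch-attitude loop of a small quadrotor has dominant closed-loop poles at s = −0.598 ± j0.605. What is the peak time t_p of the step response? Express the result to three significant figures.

t_p = π/ω_d with ω_d = 0.605 (the imaginary part), so t_p = 5.19 s.

t_p ≈ 5.19 s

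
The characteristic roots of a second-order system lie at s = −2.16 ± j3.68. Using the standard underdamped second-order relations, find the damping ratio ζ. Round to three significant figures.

The poles are at −σ ± jω_d with σ = 2.16 and ω_d = 3.68, so ω_n = √(σ²+ω_d²) = 4.27 rad/s and ζ = σ/ω_n = 0.506.

ζ ≈ 0.506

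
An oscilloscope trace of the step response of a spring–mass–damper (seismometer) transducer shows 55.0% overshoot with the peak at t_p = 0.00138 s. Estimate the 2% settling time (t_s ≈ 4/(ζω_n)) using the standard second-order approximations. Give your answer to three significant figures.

From the overshoot, ζ = −ln(OS)/√(π²+ln²(OS)) = 0.187.
t_p = π/ω_d ⇒ ω_d = 2280 rad/s; then ω_n = ω_d/√(1−ζ²) = 2320 rad/s.
t_s ≈ 4/(ζω_n) = 4/(0.187·2320) = 0.00923 s.

t_s ≈ 0.00923 s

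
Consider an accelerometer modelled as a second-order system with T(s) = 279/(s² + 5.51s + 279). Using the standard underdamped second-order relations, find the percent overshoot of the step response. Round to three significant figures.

ω_n = √279 = 16.7 rad/s; ζ = 5.51/(2·16.7) = 0.165.
%OS = 100 e^{−πζ/√(1−ζ²)} with ζ = 0.165 gives 59.1%.

%OS ≈ 59.1%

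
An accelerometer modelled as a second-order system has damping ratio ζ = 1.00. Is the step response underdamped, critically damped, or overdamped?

critically damped

Since ζ = 1, the system is critically damped.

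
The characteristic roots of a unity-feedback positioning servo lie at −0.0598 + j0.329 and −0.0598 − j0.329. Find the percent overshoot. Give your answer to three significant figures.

%OS ≈ 56.5%

The poles are at −σ ± jω_d with σ = 0.0598 and ω_d = 0.329, so ω_n = √(σ²+ω_d²) = 0.334 rad/s and ζ = σ/ω_n = 0.179.
%OS = 100·exp(−πζ/√(1−ζ²)) = 56.5%.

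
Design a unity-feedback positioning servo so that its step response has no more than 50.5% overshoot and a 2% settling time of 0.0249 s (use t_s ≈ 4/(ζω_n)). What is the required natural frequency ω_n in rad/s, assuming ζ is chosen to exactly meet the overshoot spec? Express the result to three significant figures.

ω_n ≈ 756 rad/s

ζ = −ln(OS)/√(π² + (ln OS)²). With OS = 0.505, ln OS = −0.6832 and ζ = 0.6832/3.215 = 0.213.
Then ω_n = 4/(ζ t_s) = 4/(0.213 × 0.0249) = 756 rad/s.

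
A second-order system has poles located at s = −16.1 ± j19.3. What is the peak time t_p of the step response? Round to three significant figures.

t_p = π/ω_d with ω_d = 19.3 (the imaginary part), so t_p = 0.163 s.

t_p ≈ 0.163 s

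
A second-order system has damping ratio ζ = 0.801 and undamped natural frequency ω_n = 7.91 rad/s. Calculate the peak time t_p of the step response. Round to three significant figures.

The damped frequency is ω_d = ω_n√(1−ζ²) = 7.91·√(1−0.642) = 4.74 rad/s.
Peak time t_p = π/ω_d = π/4.74 = 0.663 s.

t_p ≈ 0.663 s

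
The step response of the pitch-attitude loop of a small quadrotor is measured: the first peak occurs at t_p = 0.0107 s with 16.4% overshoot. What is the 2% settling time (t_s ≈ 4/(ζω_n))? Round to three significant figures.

t_s ≈ 0.0237 s

From the overshoot, ζ = −ln(OS)/√(π²+ln²(OS)) = 0.499.
From t_p = π/ω_d, ω_d = π/0.0107 = 294 rad/s, so ω_n = ω_d/√(1−ζ²) = 339 rad/s.
t_s ≈ 4/(ζω_n) = 4/(0.499·339) = 0.0237 s.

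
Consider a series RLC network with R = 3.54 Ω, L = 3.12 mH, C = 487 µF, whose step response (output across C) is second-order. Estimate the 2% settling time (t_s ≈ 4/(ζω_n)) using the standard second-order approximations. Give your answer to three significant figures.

t_s ≈ 0.00705 s

For a series RLC circuit (capacitor voltage as output), ω_n = 1/√(LC) = 1/√(3.12 mH · 487 µF) = 811 rad/s.
ζ = (R/2)·√(C/L) = (3.54/2)·√(487 µF/3.12 mH) = 0.699.
t_s ≈ 4/(ζω_n) = 0.00705 s.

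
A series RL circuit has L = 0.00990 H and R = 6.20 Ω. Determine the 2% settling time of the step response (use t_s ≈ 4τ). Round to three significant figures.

τ = L/R = 0.00990/6.20 = 0.00160 s.
t_s ≈ 4τ = 0.00639 s.

t_s ≈ 0.00639 s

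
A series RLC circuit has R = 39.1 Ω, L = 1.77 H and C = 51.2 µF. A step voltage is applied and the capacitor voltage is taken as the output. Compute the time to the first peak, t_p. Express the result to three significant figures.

t_p ≈ 0.0301 s

For a series RLC circuit (capacitor voltage as output), ω_n = 1/√(LC) = 1/√(1.77 H · 51.2 µF) = 105 rad/s.
ζ = (R/2)·√(C/L) = (39.1/2)·√(51.2 µF/1.77 H) = 0.105.
The damped frequency ω_d = ω_n√(1−ζ²) = 104 rad/s. t_p = π/ω_d = 0.0301 s.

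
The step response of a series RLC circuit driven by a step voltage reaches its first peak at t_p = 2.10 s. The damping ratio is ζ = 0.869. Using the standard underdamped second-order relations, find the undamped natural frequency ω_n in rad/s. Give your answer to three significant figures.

Peak time t_p = π/ω_d, so ω_d = π/t_p = π/2.10 = 1.50 rad/s.
ω_n = ω_d/√(1−ζ²) = 1.50/√0.245 = 3.02 rad/s.

ω_n ≈ 3.02 rad/s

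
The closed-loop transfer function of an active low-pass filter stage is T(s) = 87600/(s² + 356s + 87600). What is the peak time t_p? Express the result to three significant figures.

t_p ≈ 0.0133 s

ω_n = √87600 = 296 rad/s; ζ = 356/(2·296) = 0.601.
ω_d = 296·√(1 − 0.601²) = 236 rad/s. Then t_p = π/ω_d = 0.0133 s.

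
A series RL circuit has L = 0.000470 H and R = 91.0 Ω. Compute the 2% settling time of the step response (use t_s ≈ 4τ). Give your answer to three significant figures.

t_s ≈ 0.0000207 s

τ = L/R = 0.000470/91.0 = 0.00000516 s.
t_s ≈ 4τ = 0.0000207 s.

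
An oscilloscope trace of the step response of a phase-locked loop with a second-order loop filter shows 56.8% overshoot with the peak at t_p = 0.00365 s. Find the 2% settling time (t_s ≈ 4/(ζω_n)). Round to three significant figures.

t_s ≈ 0.0258 s

From the overshoot, ζ = −ln(OS)/√(π²+ln²(OS)) = 0.177.
From t_p = π/ω_d, ω_d = π/0.00365 = 861 rad/s, so ω_n = ω_d/√(1−ζ²) = 875 rad/s.
t_s ≈ 4/(ζω_n) = 4/(0.177·875) = 0.0258 s.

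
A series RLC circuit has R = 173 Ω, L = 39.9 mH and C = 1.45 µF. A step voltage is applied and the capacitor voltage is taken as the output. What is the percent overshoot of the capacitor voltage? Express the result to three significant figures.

For a series RLC circuit (capacitor voltage as output), ω_n = 1/√(LC) = 1/√(39.9 mH · 1.45 µF) = 4160 rad/s.
ζ = (R/2)·√(C/L) = (173/2)·√(1.45 µF/39.9 mH) = 0.521.
Overshoot: exp(−π·0.521/√(1−0.521²)) = 0.147, i.e. 14.7%.

%OS ≈ 14.7%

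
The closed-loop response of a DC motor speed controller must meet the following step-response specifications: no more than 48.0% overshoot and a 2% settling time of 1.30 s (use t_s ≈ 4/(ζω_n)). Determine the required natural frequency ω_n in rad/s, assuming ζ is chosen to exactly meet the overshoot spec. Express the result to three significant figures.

ω_n ≈ 13.5 rad/s

From %OS = 100·exp(−πζ/√(1−ζ²)), invert to get ζ = −ln(OS)/√(π² + ln²(OS)) with OS = 0.480.
−ln 0.480 = 0.7340, so ζ = 0.7340/√(π² + 0.5387) = 0.228.
From t_s ≈ 4/(ζω_n): ω_n = 4/(ζ·t_s) = 4/(0.228·1.30) = 13.5 rad/s.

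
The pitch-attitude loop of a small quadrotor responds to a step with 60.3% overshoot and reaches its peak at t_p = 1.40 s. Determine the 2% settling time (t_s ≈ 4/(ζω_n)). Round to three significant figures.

ζ from %OS: ζ = |ln 0.603|/√(π²+ln²0.603) = 0.159.
t_p = π/ω_d ⇒ ω_d = 2.24 rad/s; then ω_n = ω_d/√(1−ζ²) = 2.27 rad/s.
t_s ≈ 4/(ζω_n) = 4/(0.159·2.27) = 11.1 s.

t_s ≈ 11.1 s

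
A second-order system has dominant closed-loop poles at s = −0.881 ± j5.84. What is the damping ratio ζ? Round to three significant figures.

ζ ≈ 0.149

The poles are at −σ ± jω_d with σ = 0.881 and ω_d = 5.84, so ω_n = √(σ²+ω_d²) = 5.91 rad/s and ζ = σ/ω_n = 0.149.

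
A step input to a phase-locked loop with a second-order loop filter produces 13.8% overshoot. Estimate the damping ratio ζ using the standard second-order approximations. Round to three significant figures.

ζ ≈ 0.533

From %OS = 100·exp(−πζ/√(1−ζ²)), invert to get ζ = −ln(OS)/√(π² + ln²(OS)) with OS = 0.138.
−ln 0.138 = 1.981, so ζ = 1.981/√(π² + 3.922) = 0.533.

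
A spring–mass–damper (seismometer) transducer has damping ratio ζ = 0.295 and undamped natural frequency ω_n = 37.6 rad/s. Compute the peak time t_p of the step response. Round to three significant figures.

t_p ≈ 0.0874 s

The damped frequency is ω_d = ω_n√(1−ζ²) = 37.6·√(1−0.0870) = 35.9 rad/s.
Peak time t_p = π/ω_d = π/35.9 = 0.0874 s.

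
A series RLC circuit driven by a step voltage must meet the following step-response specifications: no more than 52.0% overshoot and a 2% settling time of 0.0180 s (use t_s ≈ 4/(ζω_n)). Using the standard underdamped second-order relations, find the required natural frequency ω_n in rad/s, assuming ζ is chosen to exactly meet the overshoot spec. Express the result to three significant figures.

ζ = −ln(OS)/√(π² + (ln OS)²). With OS = 0.520, ln OS = −0.6539 and ζ = 0.6539/3.209 = 0.204.
Then ω_n = 4/(ζ t_s) = 4/(0.204 × 0.0180) = 1090 rad/s.

ω_n ≈ 1090 rad/s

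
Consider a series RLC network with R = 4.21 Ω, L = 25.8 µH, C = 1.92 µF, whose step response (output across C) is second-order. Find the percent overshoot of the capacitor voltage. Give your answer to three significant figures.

%OS ≈ 11.0%

For a series RLC circuit (capacitor voltage as output), ω_n = 1/√(LC) = 1/√(25.8 µH · 1.92 µF) = 142000 rad/s.
ζ = (R/2)·√(C/L) = (4.21/2)·√(1.92 µF/25.8 µH) = 0.574.
%OS = 100 e^{−πζ/√(1−ζ²)} with ζ = 0.574 gives 11.0%.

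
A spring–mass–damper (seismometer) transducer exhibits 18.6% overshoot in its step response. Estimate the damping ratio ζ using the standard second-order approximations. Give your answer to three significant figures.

ζ = −ln(OS)/√(π² + (ln OS)²). With OS = 0.186, ln OS = −1.682 and ζ = 1.682/3.564 = 0.472.

ζ ≈ 0.472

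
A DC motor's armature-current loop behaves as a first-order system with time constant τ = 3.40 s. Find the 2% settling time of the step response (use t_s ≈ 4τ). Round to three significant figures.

t_s ≈ 4τ = 13.6 s.

t_s ≈ 13.6 s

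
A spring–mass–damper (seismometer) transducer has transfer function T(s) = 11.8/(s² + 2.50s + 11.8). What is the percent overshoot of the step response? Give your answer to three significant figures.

Comparing the denominator to s² + 2ζω_n s + ω_n²: ω_n = √11.8 = 3.44 rad/s, and 2ζω_n = 2.50 so ζ = 2.50/(2·3.44) = 0.364.
%OS = 100·exp(−πζ/√(1−ζ²)) = 29.3%.

%OS ≈ 29.3%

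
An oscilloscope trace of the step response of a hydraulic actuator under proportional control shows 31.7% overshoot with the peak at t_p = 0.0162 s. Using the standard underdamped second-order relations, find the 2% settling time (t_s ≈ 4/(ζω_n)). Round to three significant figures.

t_s ≈ 0.0564 s

The overshoot fixes ζ = −ln(OS)/√(π²+ln²(OS)) = 0.343.
From t_p = π/ω_d, ω_d = π/0.0162 = 194 rad/s, so ω_n = ω_d/√(1−ζ²) = 206 rad/s.
t_s ≈ 4/(ζω_n) = 4/(0.343·206) = 0.0564 s.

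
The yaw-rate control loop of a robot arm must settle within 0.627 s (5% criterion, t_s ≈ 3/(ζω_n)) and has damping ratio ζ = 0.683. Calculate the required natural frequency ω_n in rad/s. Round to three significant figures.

ω_n ≈ 7.01 rad/s

Rearranging t_s ≈ 3/(ζω_n) gives ω_n = 3/(ζ·t_s) = 3/(0.683 × 0.627) = 7.01 rad/s.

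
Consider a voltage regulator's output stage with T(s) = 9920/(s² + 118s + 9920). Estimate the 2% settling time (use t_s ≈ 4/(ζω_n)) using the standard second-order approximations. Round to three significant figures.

t_s ≈ 0.0678 s

Matching coefficients with s² + 2ζω_n s + ω_n² gives ω_n² = 9920 ⇒ ω_n = 99.6 rad/s, and ζ = 118/(2ω_n) = 0.592.
t_s ≈ 4/(ζω_n) = 4/(0.592·99.6) = 0.0678 s.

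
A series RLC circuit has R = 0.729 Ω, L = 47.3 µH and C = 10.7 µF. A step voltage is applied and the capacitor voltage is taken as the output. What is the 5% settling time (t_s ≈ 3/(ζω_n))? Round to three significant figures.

For a series RLC circuit (capacitor voltage as output), ω_n = 1/√(LC) = 1/√(47.3 µH · 10.7 µF) = 44500 rad/s.
ζ = (R/2)·√(C/L) = (0.729/2)·√(10.7 µF/47.3 µH) = 0.173.
t_s ≈ 3/(ζω_n) = 0.000389 s.

t_s ≈ 0.000389 s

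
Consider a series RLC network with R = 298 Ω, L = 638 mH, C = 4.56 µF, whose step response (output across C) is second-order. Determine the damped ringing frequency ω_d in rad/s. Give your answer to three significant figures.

For a series RLC circuit (capacitor voltage as output), ω_n = 1/√(LC) = 1/√(638 mH · 4.56 µF) = 586 rad/s.
ζ = (R/2)·√(C/L) = (298/2)·√(4.56 µF/638 mH) = 0.398.
ω_d = ω_n√(1−ζ²) = 538 rad/s.

ω_d ≈ 538 rad/s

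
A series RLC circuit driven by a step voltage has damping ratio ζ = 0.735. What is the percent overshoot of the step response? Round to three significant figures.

For an underdamped second-order system, %OS = 100·exp(−πζ/√(1−ζ²)).
πζ/√(1−ζ²) = π·0.735/√(1−0.540) = 3.405, so %OS = 100·e^(−3.405) = 3.32%.

%OS ≈ 3.32%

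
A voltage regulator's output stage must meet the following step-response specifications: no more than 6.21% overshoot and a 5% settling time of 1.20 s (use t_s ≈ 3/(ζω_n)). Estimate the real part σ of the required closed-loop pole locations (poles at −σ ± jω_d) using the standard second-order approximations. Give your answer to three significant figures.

σ ≈ 2.50

The settling-time spec alone fixes σ = ζω_n = 3/t_s = 3/1.20 = 2.50.
(Overshoot then fixes ζ = 0.663 and hence ω_d = σ·√(1−ζ²)/ζ = 2.83 rad/s.)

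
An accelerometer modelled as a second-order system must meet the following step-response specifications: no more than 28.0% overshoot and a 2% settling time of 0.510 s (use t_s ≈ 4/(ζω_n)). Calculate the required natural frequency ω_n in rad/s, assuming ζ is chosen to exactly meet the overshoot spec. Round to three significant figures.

ω_n ≈ 20.9 rad/s

ζ = −ln(OS)/√(π² + (ln OS)²). With OS = 0.280, ln OS = −1.273 and ζ = 1.273/3.390 = 0.376.
From t_s ≈ 4/(ζω_n): ω_n = 4/(ζ·t_s) = 4/(0.376·0.510) = 20.9 rad/s.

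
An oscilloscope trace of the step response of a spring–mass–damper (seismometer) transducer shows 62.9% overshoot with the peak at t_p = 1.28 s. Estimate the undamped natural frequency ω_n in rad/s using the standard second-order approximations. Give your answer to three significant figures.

ω_n ≈ 2.48 rad/s

From the overshoot, ζ = −ln(OS)/√(π²+ln²(OS)) = 0.146.
t_p = π/ω_d ⇒ ω_d = 2.45 rad/s; then ω_n = ω_d/√(1−ζ²) = 2.48 rad/s.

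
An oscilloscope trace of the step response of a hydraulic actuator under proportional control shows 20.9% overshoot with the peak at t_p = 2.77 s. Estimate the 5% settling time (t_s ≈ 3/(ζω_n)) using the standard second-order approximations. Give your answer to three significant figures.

ζ from %OS: ζ = |ln 0.209|/√(π²+ln²0.209) = 0.446.
t_p = π/ω_d ⇒ ω_d = 1.13 rad/s; then ω_n = ω_d/√(1−ζ²) = 1.27 rad/s.
t_s ≈ 3/(ζω_n) = 3/(0.446·1.27) = 5.31 s.

t_s ≈ 5.31 s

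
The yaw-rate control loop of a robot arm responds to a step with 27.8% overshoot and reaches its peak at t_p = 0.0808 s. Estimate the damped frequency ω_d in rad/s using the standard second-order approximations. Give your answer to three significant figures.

t_p = π/ω_d, so ω_d = π/0.0808 = 38.9 rad/s.

ω_d ≈ 38.9 rad/s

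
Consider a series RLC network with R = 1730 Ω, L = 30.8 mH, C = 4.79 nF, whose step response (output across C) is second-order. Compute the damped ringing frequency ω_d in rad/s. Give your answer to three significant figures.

For a series RLC circuit (capacitor voltage as output), ω_n = 1/√(LC) = 1/√(30.8 mH · 4.79 nF) = 82300 rad/s.
ζ = (R/2)·√(C/L) = (1730/2)·√(4.79 nF/30.8 mH) = 0.341.
The damped frequency ω_d = ω_n√(1−ζ²) = 77400 rad/s.

ω_d ≈ 77400 rad/s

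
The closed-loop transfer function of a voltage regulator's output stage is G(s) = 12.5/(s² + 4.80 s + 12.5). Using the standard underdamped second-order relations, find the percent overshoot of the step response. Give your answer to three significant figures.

%OS ≈ 5.48%

ω_n = √12.5 = 3.54 rad/s; ζ = 4.80/(2·3.54) = 0.679.
%OS = 100·exp(−πζ/√(1−ζ²)) = 5.48%.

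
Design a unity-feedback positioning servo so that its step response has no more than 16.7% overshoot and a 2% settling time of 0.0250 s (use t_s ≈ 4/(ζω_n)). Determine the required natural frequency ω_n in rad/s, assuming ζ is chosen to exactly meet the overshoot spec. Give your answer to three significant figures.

ω_n ≈ 323 rad/s

From %OS = 100·exp(−πζ/√(1−ζ²)), invert to get ζ = −ln(OS)/√(π² + ln²(OS)) with OS = 0.167.
−ln 0.167 = 1.790, so ζ = 1.790/√(π² + 3.203) = 0.495.
From t_s ≈ 4/(ζω_n): ω_n = 4/(ζ·t_s) = 4/(0.495·0.0250) = 323 rad/s.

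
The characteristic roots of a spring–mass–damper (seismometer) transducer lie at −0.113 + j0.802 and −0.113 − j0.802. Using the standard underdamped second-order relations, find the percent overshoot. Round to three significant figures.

|pole| = ω_n = √(0.113² + 0.802²) = 0.810 rad/s; ζ = cos θ = σ/ω_n = 0.140.
%OS = 100 e^{−πζ/√(1−ζ²)} with ζ = 0.140 gives 64.2%.

%OS ≈ 64.2%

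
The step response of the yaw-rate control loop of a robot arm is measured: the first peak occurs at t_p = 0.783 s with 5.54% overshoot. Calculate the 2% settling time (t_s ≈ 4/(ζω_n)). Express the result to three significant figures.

The overshoot fixes ζ = −ln(OS)/√(π²+ln²(OS)) = 0.677.
From t_p = π/ω_d, ω_d = π/0.783 = 4.01 rad/s, so ω_n = ω_d/√(1−ζ²) = 5.45 rad/s.
t_s ≈ 4/(ζω_n) = 4/(0.677·5.45) = 1.08 s.

t_s ≈ 1.08 s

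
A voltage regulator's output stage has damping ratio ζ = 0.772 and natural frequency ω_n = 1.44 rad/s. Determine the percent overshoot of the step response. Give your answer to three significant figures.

For an underdamped second-order system, %OS = 100·exp(−πζ/√(1−ζ²)).
πζ/√(1−ζ²) = π·0.772/√(1−0.596) = 3.816, so %OS = 100·e^(−3.816) = 2.20%.

%OS ≈ 2.20%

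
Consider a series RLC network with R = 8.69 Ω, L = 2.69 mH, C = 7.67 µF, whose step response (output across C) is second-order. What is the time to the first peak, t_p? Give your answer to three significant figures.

For a series RLC circuit (capacitor voltage as output), ω_n = 1/√(LC) = 1/√(2.69 mH · 7.67 µF) = 6960 rad/s.
ζ = (R/2)·√(C/L) = (8.69/2)·√(7.67 µF/2.69 mH) = 0.232.
ω_d = ω_n√(1−ζ²) = 6770 rad/s. t_p = π/ω_d = 0.000464 s.

t_p ≈ 0.000464 s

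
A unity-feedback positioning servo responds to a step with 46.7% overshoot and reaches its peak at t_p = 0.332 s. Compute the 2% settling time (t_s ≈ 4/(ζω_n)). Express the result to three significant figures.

From the overshoot, ζ = −ln(OS)/√(π²+ln²(OS)) = 0.236.
From t_p = π/ω_d, ω_d = π/0.332 = 9.46 rad/s, so ω_n = ω_d/√(1−ζ²) = 9.74 rad/s.
t_s ≈ 4/(ζω_n) = 4/(0.236·9.74) = 1.74 s.

t_s ≈ 1.74 s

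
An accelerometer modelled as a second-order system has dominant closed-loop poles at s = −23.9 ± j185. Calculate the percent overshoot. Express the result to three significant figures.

With σ = 23.9, ω_d = 185: ω_n = √(σ²+ω_d²) = 187 rad/s, ζ = σ/ω_n = 0.128.
%OS = 100 e^{−πζ/√(1−ζ²)} with ζ = 0.128 gives 66.6%.

%OS ≈ 66.6%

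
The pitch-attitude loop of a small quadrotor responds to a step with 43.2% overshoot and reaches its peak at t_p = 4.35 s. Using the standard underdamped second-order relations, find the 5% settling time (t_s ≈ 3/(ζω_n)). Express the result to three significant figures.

ζ from %OS: ζ = |ln 0.432|/√(π²+ln²0.432) = 0.258.
t_p = π/ω_d ⇒ ω_d = 0.722 rad/s; then ω_n = ω_d/√(1−ζ²) = 0.748 rad/s.
t_s ≈ 3/(ζω_n) = 3/(0.258·0.748) = 15.5 s.

t_s ≈ 15.5 s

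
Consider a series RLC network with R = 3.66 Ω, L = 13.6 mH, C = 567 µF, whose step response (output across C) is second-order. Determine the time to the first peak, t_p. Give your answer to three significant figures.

t_p ≈ 0.00941 s

For a series RLC circuit (capacitor voltage as output), ω_n = 1/√(LC) = 1/√(13.6 mH · 567 µF) = 360 rad/s.
ζ = (R/2)·√(C/L) = (3.66/2)·√(567 µF/13.6 mH) = 0.374.
ω_d = ω_n√(1−ζ²) = 334 rad/s. t_p = π/ω_d = 0.00941 s.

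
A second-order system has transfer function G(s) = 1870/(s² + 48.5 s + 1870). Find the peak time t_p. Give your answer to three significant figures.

t_p ≈ 0.0877 s

Matching coefficients with s² + 2ζω_n s + ω_n² gives ω_n² = 1870 ⇒ ω_n = 43.2 rad/s, and ζ = 48.5/(2ω_n) = 0.561.
ω_d = 43.2·√(1 − 0.561²) = 35.8 rad/s. Then t_p = π/ω_d = 0.0877 s.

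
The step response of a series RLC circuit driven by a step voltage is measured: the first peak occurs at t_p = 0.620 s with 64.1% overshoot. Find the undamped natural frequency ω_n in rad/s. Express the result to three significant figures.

ω_n ≈ 5.12 rad/s

From the overshoot, ζ = −ln(OS)/√(π²+ln²(OS)) = 0.140.
From t_p = π/ω_d, ω_d = π/0.620 = 5.07 rad/s, so ω_n = ω_d/√(1−ζ²) = 5.12 rad/s.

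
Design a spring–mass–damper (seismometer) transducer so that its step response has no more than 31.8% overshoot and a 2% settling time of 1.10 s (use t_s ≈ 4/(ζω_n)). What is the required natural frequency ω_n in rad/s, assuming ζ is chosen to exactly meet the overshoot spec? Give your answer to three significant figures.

ω_n ≈ 10.6 rad/s

From %OS = 100·exp(−πζ/√(1−ζ²)), invert to get ζ = −ln(OS)/√(π² + ln²(OS)) with OS = 0.318.
−ln 0.318 = 1.146, so ζ = 1.146/√(π² + 1.313) = 0.343.
From t_s ≈ 4/(ζω_n): ω_n = 4/(ζ·t_s) = 4/(0.343·1.10) = 10.6 rad/s.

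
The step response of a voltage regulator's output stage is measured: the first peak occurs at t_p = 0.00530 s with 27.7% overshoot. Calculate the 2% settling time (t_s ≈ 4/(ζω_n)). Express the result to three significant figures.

t_s ≈ 0.0165 s

The overshoot fixes ζ = −ln(OS)/√(π²+ln²(OS)) = 0.378.
t_p = π/ω_d ⇒ ω_d = 593 rad/s; then ω_n = ω_d/√(1−ζ²) = 640 rad/s.
t_s ≈ 4/(ζω_n) = 4/(0.378·640) = 0.0165 s.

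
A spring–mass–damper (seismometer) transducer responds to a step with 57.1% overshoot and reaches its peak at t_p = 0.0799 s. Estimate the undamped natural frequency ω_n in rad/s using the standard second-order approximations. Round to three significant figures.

ζ from %OS: ζ = |ln 0.571|/√(π²+ln²0.571) = 0.176.
From t_p = π/ω_d, ω_d = π/0.0799 = 39.3 rad/s, so ω_n = ω_d/√(1−ζ²) = 39.9 rad/s.

ω_n ≈ 39.9 rad/s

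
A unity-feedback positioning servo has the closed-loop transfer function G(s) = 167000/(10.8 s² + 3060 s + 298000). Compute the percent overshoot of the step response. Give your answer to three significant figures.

%OS ≈ 0.591%

Dividing through by 10.8: denominator becomes s² + 283.3 s + 27590.
So ω_n = √27590 = 166 rad/s and ζ = 283.3/(2·166) = 0.853.
Overshoot: exp(−π·0.853/√(1−0.853²)) = 0.00591, i.e. 0.591%.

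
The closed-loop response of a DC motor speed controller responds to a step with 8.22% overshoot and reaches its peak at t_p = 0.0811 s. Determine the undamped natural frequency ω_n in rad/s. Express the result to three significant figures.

From the overshoot, ζ = −ln(OS)/√(π²+ln²(OS)) = 0.622.
t_p = π/ω_d ⇒ ω_d = 38.7 rad/s; then ω_n = ω_d/√(1−ζ²) = 49.5 rad/s.

ω_n ≈ 49.5 rad/s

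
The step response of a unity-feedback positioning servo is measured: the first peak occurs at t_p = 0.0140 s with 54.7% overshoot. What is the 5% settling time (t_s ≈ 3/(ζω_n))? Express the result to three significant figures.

t_s ≈ 0.0696 s

The overshoot fixes ζ = −ln(OS)/√(π²+ln²(OS)) = 0.189.
t_p = π/ω_d ⇒ ω_d = 224 rad/s; then ω_n = ω_d/√(1−ζ²) = 228 rad/s.
t_s ≈ 3/(ζω_n) = 3/(0.189·228) = 0.0696 s.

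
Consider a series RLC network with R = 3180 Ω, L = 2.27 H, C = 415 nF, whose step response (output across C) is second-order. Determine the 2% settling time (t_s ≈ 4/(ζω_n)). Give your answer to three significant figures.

t_s ≈ 0.00571 s

For a series RLC circuit (capacitor voltage as output), ω_n = 1/√(LC) = 1/√(2.27 H · 415 nF) = 1030 rad/s.
ζ = (R/2)·√(C/L) = (3180/2)·√(415 nF/2.27 H) = 0.680.
t_s ≈ 4/(ζω_n) = 0.00571 s.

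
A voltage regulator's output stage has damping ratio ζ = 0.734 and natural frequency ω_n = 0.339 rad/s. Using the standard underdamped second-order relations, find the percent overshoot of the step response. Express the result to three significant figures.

%OS ≈ 3.35%

For an underdamped second-order system, %OS = 100·exp(−πζ/√(1−ζ²)).
πζ/√(1−ζ²) = π·0.734/√(1−0.539) = 3.395, so %OS = 100·e^(−3.395) = 3.35%.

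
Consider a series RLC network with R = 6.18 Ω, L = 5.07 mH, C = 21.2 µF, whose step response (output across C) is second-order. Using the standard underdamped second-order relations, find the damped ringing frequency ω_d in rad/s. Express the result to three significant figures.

ω_d ≈ 2990 rad/s

For a series RLC circuit (capacitor voltage as output), ω_n = 1/√(LC) = 1/√(5.07 mH · 21.2 µF) = 3050 rad/s.
ζ = (R/2)·√(C/L) = (6.18/2)·√(21.2 µF/5.07 mH) = 0.200.
ω_d = ω_n√(1−ζ²) = 2990 rad/s.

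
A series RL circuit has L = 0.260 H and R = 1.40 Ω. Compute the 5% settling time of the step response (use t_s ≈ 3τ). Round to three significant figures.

t_s ≈ 0.557 s

τ = L/R = 0.260/1.40 = 0.186 s.
t_s ≈ 3τ = 0.557 s.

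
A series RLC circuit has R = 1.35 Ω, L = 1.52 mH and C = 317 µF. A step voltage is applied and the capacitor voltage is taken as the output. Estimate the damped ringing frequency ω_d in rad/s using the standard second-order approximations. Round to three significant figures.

For a series RLC circuit (capacitor voltage as output), ω_n = 1/√(LC) = 1/√(1.52 mH · 317 µF) = 1440 rad/s.
ζ = (R/2)·√(C/L) = (1.35/2)·√(317 µF/1.52 mH) = 0.308.
ω_d = ω_n√(1−ζ²) = 1370 rad/s.

ω_d ≈ 1370 rad/s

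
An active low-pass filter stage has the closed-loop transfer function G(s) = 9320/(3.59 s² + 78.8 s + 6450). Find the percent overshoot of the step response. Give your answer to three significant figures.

Dividing through by 3.59: denominator becomes s² + 21.95 s + 1797.
So ω_n = √1797 = 42.4 rad/s and ζ = 21.95/(2·42.4) = 0.259.
%OS = 100 e^{−πζ/√(1−ζ²)} with ζ = 0.259 gives 43.1%.

%OS ≈ 43.1%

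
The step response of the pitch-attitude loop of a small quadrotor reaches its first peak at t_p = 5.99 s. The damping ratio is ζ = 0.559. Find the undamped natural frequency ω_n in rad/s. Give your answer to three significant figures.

Peak time t_p = π/ω_d, so ω_d = π/t_p = π/5.99 = 0.524 rad/s.
ω_n = ω_d/√(1−ζ²) = 0.524/√0.688 = 0.633 rad/s.

ω_n ≈ 0.633 rad/s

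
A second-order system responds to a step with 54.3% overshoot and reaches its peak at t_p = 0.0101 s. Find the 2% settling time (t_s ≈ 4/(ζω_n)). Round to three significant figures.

From the overshoot, ζ = −ln(OS)/√(π²+ln²(OS)) = 0.191.
t_p = π/ω_d ⇒ ω_d = 311 rad/s; then ω_n = ω_d/√(1−ζ²) = 317 rad/s.
t_s ≈ 4/(ζω_n) = 4/(0.191·317) = 0.0662 s.

t_s ≈ 0.0662 s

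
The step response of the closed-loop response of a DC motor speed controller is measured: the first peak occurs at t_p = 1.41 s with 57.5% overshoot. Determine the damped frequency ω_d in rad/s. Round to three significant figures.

ω_d ≈ 2.23 rad/s

t_p = π/ω_d, so ω_d = π/1.41 = 2.23 rad/s.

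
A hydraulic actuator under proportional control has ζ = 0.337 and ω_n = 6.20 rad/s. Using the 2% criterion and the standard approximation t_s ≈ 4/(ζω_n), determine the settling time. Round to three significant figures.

t_s ≈ 4/(ζω_n) = 4/(0.337 × 6.20) = 1.91 s.

t_s ≈ 1.91 s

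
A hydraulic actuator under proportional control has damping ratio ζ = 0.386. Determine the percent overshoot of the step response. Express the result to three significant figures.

%OS ≈ 26.9%

For an underdamped second-order system, %OS = 100·exp(−πζ/√(1−ζ²)).
πζ/√(1−ζ²) = π·0.386/√(1−0.149) = 1.315, so %OS = 100·e^(−1.315) = 26.9%.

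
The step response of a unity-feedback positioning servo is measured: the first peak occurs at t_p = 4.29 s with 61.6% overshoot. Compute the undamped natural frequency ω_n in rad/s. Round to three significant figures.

The overshoot fixes ζ = −ln(OS)/√(π²+ln²(OS)) = 0.152.
t_p = π/ω_d ⇒ ω_d = 0.732 rad/s; then ω_n = ω_d/√(1−ζ²) = 0.741 rad/s.

ω_n ≈ 0.741 rad/s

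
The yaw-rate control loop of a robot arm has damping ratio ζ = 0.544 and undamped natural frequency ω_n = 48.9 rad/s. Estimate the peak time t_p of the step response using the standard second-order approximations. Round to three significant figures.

t_p ≈ 0.0766 s

The damped frequency is ω_d = ω_n√(1−ζ²) = 48.9·√(1−0.296) = 41.0 rad/s.
Peak time t_p = π/ω_d = π/41.0 = 0.0766 s.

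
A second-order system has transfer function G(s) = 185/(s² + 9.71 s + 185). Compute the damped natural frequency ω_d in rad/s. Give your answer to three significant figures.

Matching coefficients with s² + 2ζω_n s + ω_n² gives ω_n² = 185 ⇒ ω_n = 13.6 rad/s, and ζ = 9.71/(2ω_n) = 0.357.
ω_d = 13.6·√(1 − 0.357²) = 12.7 rad/s.

ω_d ≈ 12.7 rad/s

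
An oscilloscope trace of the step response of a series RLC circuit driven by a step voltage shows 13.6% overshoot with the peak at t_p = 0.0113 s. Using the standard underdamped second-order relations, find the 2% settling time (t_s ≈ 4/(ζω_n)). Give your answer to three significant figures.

ζ from %OS: ζ = |ln 0.136|/√(π²+ln²0.136) = 0.536.
From t_p = π/ω_d, ω_d = π/0.0113 = 278 rad/s, so ω_n = ω_d/√(1−ζ²) = 329 rad/s.
t_s ≈ 4/(ζω_n) = 4/(0.536·329) = 0.0227 s.

t_s ≈ 0.0227 s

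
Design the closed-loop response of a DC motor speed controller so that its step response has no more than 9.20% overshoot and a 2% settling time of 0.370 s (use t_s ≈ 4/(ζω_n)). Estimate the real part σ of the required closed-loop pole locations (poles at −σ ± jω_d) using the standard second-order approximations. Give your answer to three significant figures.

The settling-time spec alone fixes σ = ζω_n = 4/t_s = 4/0.370 = 10.8.
(Overshoot then fixes ζ = 0.605 and hence ω_d = σ·√(1−ζ²)/ζ = 14.2 rad/s.)

σ ≈ 10.8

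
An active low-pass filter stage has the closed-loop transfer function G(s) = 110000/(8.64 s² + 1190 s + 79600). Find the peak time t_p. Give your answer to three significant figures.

t_p ≈ 0.0470 s

Dividing through by 8.64: denominator becomes s² + 137.7 s + 9213.
So ω_n = √9213 = 96.0 rad/s and ζ = 137.7/(2·96.0) = 0.717.
The damped frequency ω_d = ω_n√(1−ζ²) = 66.9 rad/s. t_p = π/ω_d = 0.0470 s.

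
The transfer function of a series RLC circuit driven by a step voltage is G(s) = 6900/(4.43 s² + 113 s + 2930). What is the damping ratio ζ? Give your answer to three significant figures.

Dividing through by 4.43: denominator becomes s² + 25.51 s + 661.4.
So ω_n = √661.4 = 25.7 rad/s and ζ = 25.51/(2·25.7) = 0.496.

ζ ≈ 0.496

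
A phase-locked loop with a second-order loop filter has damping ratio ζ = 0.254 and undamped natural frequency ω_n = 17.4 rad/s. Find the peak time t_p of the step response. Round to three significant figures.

t_p ≈ 0.187 s

The damped frequency is ω_d = ω_n√(1−ζ²) = 17.4·√(1−0.0645) = 16.8 rad/s.
Peak time t_p = π/ω_d = π/16.8 = 0.187 s.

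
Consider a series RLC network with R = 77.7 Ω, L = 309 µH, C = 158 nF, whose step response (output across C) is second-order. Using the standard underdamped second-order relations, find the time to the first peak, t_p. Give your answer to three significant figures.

For a series RLC circuit (capacitor voltage as output), ω_n = 1/√(LC) = 1/√(309 µH · 158 nF) = 143000 rad/s.
ζ = (R/2)·√(C/L) = (77.7/2)·√(158 nF/309 µH) = 0.878.
The damped frequency ω_d = ω_n√(1−ζ²) = 68400 rad/s. t_p = π/ω_d = 0.0000459 s.

t_p ≈ 0.0000459 s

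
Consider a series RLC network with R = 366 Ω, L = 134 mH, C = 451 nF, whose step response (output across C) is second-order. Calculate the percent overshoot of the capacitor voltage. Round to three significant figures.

%OS ≈ 32.6%

For a series RLC circuit (capacitor voltage as output), ω_n = 1/√(LC) = 1/√(134 mH · 451 nF) = 4070 rad/s.
ζ = (R/2)·√(C/L) = (366/2)·√(451 nF/134 mH) = 0.336.
%OS = 100·exp(−πζ/√(1−ζ²)) = 32.6%.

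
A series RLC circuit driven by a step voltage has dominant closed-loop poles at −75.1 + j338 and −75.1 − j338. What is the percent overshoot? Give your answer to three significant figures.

%OS ≈ 49.8%

The poles are at −σ ± jω_d with σ = 75.1 and ω_d = 338, so ω_n = √(σ²+ω_d²) = 346 rad/s and ζ = σ/ω_n = 0.217.
%OS = 100 e^{−πζ/√(1−ζ²)} with ζ = 0.217 gives 49.8%.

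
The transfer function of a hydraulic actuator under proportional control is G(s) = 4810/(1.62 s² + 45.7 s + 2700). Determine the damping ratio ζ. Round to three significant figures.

ζ ≈ 0.345

Dividing through by 1.62: denominator becomes s² + 28.21 s + 1667.
So ω_n = √1667 = 40.8 rad/s and ζ = 28.21/(2·40.8) = 0.345.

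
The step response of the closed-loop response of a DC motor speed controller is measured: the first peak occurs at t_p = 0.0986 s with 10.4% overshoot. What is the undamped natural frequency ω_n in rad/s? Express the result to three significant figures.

The overshoot fixes ζ = −ln(OS)/√(π²+ln²(OS)) = 0.585.
From t_p = π/ω_d, ω_d = π/0.0986 = 31.9 rad/s, so ω_n = ω_d/√(1−ζ²) = 39.3 rad/s.

ω_n ≈ 39.3 rad/s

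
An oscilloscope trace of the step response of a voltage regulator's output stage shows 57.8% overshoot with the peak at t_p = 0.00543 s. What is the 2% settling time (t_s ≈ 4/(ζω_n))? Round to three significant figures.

t_s ≈ 0.0396 s

The overshoot fixes ζ = −ln(OS)/√(π²+ln²(OS)) = 0.172.
From t_p = π/ω_d, ω_d = π/0.00543 = 579 rad/s, so ω_n = ω_d/√(1−ζ²) = 587 rad/s.
t_s ≈ 4/(ζω_n) = 4/(0.172·587) = 0.0396 s.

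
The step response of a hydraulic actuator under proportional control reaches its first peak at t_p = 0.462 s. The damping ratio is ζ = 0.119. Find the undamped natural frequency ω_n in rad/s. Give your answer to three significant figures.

Peak time t_p = π/ω_d, so ω_d = π/t_p = π/0.462 = 6.80 rad/s.
ω_n = ω_d/√(1−ζ²) = 6.80/√0.986 = 6.85 rad/s.

ω_n ≈ 6.85 rad/s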